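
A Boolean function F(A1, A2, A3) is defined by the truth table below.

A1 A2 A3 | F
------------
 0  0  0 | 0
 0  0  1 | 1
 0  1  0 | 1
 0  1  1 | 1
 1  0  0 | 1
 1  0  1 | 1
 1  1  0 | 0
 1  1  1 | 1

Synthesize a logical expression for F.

There are just 2 zero rows: (0,0,0), (1,1,0). Their minterms are ¬A1·¬A2·¬A3, A1·A2·¬A3; the OR of those covers precisely the 0-outputs, and negating it yields F.

F(A1, A2, A3) = ~(((~A1 & ~A2) & ~A3) | ((A1 & A2) & ~A3))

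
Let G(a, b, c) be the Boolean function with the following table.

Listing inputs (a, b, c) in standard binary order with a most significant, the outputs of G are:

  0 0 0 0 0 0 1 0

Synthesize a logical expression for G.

Only row (1,1,0) gives 1. That row's minterm a·b·¬c is G directly.

G(a, b, c) = (a and b) and not c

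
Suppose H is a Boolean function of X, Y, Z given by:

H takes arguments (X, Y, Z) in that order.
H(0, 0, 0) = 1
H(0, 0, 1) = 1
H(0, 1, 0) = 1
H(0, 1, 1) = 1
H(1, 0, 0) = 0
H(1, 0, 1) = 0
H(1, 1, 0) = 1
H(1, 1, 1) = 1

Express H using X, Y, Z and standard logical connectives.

H(X, Y, Z) = NOT (((X AND NOT Y) AND NOT Z) OR ((X AND NOT Y) AND Z))

H is 0 on only 2 rows — (1,0,0), (1,0,1). Writing each as a minterm (X·¬Y·¬Z, X·¬Y·Z) and OR-ing them characterizes exactly where H=0, so H is the negation of that disjunction.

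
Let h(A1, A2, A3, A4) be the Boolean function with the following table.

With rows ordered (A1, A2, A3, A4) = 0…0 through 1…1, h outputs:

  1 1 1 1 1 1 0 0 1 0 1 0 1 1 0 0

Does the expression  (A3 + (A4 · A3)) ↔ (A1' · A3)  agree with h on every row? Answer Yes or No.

No

Evaluate (A3 + (A4 · A3)) ↔ (A1' · A3) on each row and compare to h:
  A1=0, A2=0, A3=0, A4=0: formula gives 1, h = 1 ✓
  A1=0, A2=0, A3=0, A4=1: formula gives 1, h = 1 ✓
  A1=0, A2=0, A3=1, A4=0: formula gives 1, h = 1 ✓
  A1=0, A2=0, A3=1, A4=1: formula gives 1, h = 1 ✓
  …
  A1=0, A2=1, A3=1, A4=0: formula gives 1, but h = 0 ✗
A single disagreement suffices: at (0,1,1,0) they differ, so the formula does not compute h.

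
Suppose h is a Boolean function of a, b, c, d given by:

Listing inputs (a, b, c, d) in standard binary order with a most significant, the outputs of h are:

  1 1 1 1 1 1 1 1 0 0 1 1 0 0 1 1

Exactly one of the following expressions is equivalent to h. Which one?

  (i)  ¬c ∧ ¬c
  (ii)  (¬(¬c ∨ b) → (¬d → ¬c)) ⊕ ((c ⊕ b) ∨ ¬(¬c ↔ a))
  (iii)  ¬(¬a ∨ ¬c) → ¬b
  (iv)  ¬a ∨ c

iv

(i): at (0,0,1,0) it gives 0, but h = 1 — eliminated.
(ii): at (0,0,0,0) it gives 0, but h = 1 — eliminated.
(iii): at (1,0,0,0) it gives 1, but h = 0 — eliminated.
Only (iv) survives; checking it on all 16 rows confirms it matches h.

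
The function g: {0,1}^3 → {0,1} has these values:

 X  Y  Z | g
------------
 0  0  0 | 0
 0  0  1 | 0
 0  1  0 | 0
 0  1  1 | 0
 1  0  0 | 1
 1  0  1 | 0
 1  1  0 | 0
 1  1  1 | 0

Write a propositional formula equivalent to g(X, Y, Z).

g(X, Y, Z) = (X AND NOT Y) AND NOT Z

g is 1 on exactly one input, (1,0,0), whose minterm is X·¬Y·¬Z. So g is just that conjunction.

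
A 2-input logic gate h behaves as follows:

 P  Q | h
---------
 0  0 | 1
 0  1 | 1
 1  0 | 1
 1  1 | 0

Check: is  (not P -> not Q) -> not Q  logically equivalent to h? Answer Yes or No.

Check the formula against h row by row:
  P=0, Q=0: formula gives 1, h = 1 ✓
  P=0, Q=1: formula gives 1, h = 1 ✓
  P=1, Q=0: formula gives 1, h = 1 ✓
  P=1, Q=1: formula gives 0, h = 0 ✓
All 4 rows match — the expression computes h exactly.

Yes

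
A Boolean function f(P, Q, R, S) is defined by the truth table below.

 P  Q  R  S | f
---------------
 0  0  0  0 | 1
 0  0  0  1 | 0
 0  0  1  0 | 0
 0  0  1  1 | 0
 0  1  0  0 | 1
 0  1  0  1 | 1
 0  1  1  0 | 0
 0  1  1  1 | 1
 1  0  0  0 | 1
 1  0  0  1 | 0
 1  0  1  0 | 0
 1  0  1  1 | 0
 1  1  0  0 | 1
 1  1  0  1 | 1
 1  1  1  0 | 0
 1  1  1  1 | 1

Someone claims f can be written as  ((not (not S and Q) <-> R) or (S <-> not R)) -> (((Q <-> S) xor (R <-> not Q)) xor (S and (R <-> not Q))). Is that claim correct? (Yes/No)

Yes

Check the formula against f row by row:
  P=0, Q=0, R=0, S=0: formula gives 1, f = 1 ✓
  P=0, Q=0, R=0, S=1: formula gives 0, f = 0 ✓
  P=0, Q=0, R=1, S=0: formula gives 0, f = 0 ✓
  P=0, Q=0, R=1, S=1: formula gives 0, f = 0 ✓
  …and likewise for the remaining 12 rows.
No disagreement on any input; they are logically equivalent.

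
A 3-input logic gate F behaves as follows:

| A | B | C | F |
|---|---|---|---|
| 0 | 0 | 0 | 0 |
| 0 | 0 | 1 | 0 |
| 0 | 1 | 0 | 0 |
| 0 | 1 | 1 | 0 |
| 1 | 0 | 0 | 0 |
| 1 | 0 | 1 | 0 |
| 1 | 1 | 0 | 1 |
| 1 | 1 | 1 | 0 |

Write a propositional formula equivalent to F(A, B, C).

F is 1 on exactly one input, (1,1,0), whose minterm is A·B·¬C. So F is just that conjunction.

F(A, B, C) = (A ∧ B) ∧ ¬C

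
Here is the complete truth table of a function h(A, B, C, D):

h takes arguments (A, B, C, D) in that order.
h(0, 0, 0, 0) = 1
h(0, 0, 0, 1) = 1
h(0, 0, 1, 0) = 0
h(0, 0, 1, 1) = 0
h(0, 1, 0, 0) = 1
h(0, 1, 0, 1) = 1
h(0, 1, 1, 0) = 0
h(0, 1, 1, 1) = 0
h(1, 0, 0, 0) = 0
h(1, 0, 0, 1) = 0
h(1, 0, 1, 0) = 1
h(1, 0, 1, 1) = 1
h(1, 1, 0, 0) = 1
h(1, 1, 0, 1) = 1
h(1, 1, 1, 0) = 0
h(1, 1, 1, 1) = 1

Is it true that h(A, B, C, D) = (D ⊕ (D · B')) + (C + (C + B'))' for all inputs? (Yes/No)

Check the formula against h row by row:
  A=0, B=0, C=0, D=0: formula gives 0, but h = 1 ✗
A single disagreement suffices: at (0,0,0,0) they differ, so the formula does not compute h.

No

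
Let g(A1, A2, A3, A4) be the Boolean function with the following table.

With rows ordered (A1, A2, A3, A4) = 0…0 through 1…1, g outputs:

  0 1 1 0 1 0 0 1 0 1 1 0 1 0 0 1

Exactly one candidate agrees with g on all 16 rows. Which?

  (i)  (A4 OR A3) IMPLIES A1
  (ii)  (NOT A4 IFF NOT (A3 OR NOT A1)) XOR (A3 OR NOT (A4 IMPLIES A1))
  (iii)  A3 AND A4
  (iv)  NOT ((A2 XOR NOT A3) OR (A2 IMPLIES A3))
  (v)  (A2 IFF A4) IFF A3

(i) fails at (0,0,0,0): the formula yields 1, g is 0.
(ii) fails at (0,0,0,1): the formula yields 0, g is 1.
(iii) fails at (0,0,0,1): the formula yields 0, g is 1.
(iv) fails at (0,0,0,1): the formula yields 0, g is 1.
(v) is the remaining candidate, and it agrees with g on all 16 inputs.

v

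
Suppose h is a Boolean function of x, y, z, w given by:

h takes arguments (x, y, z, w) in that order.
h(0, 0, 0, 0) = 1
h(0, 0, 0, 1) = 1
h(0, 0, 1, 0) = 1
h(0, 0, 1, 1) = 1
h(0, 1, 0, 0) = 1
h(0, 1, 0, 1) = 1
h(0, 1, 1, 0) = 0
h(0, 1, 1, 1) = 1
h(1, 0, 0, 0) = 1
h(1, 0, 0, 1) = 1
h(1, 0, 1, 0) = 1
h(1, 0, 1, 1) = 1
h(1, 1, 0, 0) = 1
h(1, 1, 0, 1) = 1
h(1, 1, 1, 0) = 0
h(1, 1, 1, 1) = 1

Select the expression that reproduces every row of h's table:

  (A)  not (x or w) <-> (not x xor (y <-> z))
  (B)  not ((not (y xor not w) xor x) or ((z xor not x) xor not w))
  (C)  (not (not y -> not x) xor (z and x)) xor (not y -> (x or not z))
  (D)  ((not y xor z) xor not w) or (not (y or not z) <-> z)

D

(A): at (0,0,0,0) it gives 0, but h = 1 — eliminated.
(B): at (0,0,0,1) it gives 0, but h = 1 — eliminated.
(C): at (0,0,1,0) it gives 0, but h = 1 — eliminated.
(D) is the remaining candidate, and it agrees with h on all 16 inputs.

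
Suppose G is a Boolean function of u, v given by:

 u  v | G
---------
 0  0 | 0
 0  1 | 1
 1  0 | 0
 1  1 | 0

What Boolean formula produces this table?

G(u, v) = NOT u AND v

1 only at (0,1): NOT u AND v.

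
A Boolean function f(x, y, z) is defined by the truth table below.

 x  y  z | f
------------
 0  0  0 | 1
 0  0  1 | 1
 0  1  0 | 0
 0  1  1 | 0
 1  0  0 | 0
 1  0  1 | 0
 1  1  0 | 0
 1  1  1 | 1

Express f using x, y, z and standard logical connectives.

f(x, y, z) = (((not x and not y) and not z) or ((not x and not y) and z)) or ((x and y) and z)

Collect the rows where f=1 — (0,0,0), (0,0,1), (1,1,1) — and write one minterm per row: ¬x·¬y·¬z, ¬x·¬y·z, x·y·z. Their union (logical OR) reproduces the table exactly.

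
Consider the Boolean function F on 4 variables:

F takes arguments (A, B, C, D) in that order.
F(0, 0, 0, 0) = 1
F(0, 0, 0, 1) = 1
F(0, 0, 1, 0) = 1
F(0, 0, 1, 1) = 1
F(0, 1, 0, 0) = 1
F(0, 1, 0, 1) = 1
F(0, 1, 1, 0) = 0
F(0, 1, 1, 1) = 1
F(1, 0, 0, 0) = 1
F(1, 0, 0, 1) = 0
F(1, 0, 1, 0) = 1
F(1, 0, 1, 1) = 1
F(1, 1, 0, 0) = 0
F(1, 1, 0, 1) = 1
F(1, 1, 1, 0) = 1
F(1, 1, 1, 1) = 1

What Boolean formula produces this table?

F(A, B, C, D) = ~(((((~A & B) & C) & ~D) | (((A & ~B) & ~C) & D)) | (((A & B) & ~C) & ~D))

F is 0 on only 3 rows — (0,1,1,0), (1,0,0,1), (1,1,0,0). Writing each as a minterm (¬A·B·C·¬D, A·¬B·¬C·D, A·B·¬C·¬D) and OR-ing them characterizes exactly where F=0, so F is the negation of that disjunction.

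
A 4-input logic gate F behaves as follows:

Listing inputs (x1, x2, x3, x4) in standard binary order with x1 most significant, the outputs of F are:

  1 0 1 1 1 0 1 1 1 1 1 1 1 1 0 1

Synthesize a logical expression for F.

The 0-rows are (0,0,0,1), (0,1,0,1), (1,1,1,0). Take each as a conjunction (¬x1·¬x2·¬x3·x4, ¬x1·x2·¬x3·x4, x1·x2·x3·¬x4), form their disjunction, and complement — that gives a formula that is 1 everywhere F is.

F(x1, x2, x3, x4) = ¬(((((¬x1 ∧ ¬x2) ∧ ¬x3) ∧ x4) ∨ (((¬x1 ∧ x2) ∧ ¬x3) ∧ x4)) ∨ (((x1 ∧ x2) ∧ x3) ∧ ¬x4))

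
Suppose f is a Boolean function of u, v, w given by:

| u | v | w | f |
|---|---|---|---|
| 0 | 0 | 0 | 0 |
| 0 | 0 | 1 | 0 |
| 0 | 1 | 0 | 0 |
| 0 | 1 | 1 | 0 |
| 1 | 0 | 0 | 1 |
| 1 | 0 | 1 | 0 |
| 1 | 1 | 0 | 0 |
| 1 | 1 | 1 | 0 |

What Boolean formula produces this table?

f(u, v, w) = (u & ~v) & ~w

f is 1 on exactly one input, (1,0,0), whose minterm is u·¬v·¬w. So f is just that conjunction.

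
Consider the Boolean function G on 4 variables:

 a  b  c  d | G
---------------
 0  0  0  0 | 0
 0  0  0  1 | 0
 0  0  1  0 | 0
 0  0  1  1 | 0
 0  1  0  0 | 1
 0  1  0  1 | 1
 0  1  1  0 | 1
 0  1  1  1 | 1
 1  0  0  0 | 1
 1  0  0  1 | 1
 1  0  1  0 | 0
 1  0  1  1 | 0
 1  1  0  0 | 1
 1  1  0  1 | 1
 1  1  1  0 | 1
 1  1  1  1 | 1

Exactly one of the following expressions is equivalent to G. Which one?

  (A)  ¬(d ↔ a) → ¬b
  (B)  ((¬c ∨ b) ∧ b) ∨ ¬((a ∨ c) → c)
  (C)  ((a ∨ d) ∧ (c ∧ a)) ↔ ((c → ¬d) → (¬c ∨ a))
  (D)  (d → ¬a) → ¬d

B

(A) disagrees with G on (0,0,0,0) (formula → 1, table → 0); rule it out.
(C) disagrees with G on (0,0,1,0) (formula → 1, table → 0); rule it out.
(D) disagrees with G on (0,0,0,0) (formula → 1, table → 0); rule it out.
(B) is the remaining candidate, and it agrees with G on all 16 inputs.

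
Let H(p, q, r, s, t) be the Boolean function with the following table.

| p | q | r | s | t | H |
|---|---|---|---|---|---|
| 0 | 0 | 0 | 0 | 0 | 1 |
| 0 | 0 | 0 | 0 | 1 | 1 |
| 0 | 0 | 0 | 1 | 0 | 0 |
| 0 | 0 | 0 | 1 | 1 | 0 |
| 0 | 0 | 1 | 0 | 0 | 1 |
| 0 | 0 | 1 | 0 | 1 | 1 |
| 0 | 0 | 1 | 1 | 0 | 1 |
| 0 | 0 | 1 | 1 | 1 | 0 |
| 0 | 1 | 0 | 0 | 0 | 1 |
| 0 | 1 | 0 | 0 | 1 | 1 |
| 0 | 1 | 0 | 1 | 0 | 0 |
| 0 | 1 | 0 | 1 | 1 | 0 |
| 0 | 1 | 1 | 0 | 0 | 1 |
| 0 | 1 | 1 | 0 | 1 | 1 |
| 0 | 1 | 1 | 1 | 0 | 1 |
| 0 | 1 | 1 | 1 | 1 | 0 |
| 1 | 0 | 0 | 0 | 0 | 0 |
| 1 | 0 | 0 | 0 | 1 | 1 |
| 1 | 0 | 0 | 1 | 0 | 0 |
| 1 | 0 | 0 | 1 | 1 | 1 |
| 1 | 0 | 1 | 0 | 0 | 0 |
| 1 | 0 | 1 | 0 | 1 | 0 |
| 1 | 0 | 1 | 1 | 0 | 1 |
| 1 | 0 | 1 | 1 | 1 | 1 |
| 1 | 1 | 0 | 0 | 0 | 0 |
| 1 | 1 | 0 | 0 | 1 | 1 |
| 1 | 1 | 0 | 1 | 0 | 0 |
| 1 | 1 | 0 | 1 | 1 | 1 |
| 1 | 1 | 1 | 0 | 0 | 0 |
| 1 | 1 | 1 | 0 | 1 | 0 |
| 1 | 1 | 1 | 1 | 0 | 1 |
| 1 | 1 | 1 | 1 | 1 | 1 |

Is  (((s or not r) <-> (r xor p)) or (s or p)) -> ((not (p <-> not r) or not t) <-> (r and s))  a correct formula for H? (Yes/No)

Check the formula against H row by row:
  p=0, q=0, r=0, s=0, t=0: formula gives 1, H = 1 ✓
  p=0, q=0, r=0, s=0, t=1: formula gives 1, H = 1 ✓
  p=0, q=0, r=0, s=1, t=0: formula gives 0, H = 0 ✓
  p=0, q=0, r=0, s=1, t=1: formula gives 0, H = 0 ✓
  … (the remaining 28 rows also agree.)
No disagreement on any input; they are logically equivalent.

Yes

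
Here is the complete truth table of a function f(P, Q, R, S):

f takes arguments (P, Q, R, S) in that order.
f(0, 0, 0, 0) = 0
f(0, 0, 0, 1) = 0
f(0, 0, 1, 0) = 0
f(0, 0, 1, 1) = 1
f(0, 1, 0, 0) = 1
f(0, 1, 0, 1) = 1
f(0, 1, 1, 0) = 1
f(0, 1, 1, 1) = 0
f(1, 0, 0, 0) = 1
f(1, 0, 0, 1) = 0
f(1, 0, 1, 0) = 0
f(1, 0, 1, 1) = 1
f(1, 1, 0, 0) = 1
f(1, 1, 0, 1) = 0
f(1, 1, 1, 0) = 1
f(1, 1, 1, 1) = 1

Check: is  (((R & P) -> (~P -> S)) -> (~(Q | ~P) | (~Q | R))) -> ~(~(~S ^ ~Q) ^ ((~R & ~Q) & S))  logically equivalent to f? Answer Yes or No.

Evaluate (((R & P) -> (~P -> S)) -> (~(Q | ~P) | (~Q | R))) -> ~(~(~S ^ ~Q) ^ ((~R & ~Q) & S)) on each row and compare to f:
  P=0, Q=0, R=0, S=0: formula gives 0, f = 0 ✓
  P=0, Q=0, R=0, S=1: formula gives 0, f = 0 ✓
  P=0, Q=0, R=1, S=0: formula gives 0, f = 0 ✓
  P=0, Q=0, R=1, S=1: formula gives 1, f = 1 ✓
  …
  P=1, Q=0, R=0, S=0: formula gives 0, but f = 1 ✗
A single disagreement suffices: at (1,0,0,0) they differ, so the formula does not compute f.

No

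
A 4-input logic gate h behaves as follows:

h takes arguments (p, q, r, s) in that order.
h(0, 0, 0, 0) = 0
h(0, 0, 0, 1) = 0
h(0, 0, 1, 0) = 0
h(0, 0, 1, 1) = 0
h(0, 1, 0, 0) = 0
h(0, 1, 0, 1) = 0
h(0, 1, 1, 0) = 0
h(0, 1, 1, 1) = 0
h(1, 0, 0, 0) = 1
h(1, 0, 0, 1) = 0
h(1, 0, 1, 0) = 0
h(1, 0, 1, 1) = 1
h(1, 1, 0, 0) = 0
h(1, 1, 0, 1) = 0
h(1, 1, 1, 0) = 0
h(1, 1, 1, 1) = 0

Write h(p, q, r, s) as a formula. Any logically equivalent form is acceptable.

h(p, q, r, s) = (((p and not q) and not r) and not s) or (((p and not q) and r) and s)

The 1-rows are (1,0,0,0), (1,0,1,1). Each contributes one minterm — p·¬q·¬r·¬s; p·¬q·r·s — and their disjunction is a sum-of-products form of h.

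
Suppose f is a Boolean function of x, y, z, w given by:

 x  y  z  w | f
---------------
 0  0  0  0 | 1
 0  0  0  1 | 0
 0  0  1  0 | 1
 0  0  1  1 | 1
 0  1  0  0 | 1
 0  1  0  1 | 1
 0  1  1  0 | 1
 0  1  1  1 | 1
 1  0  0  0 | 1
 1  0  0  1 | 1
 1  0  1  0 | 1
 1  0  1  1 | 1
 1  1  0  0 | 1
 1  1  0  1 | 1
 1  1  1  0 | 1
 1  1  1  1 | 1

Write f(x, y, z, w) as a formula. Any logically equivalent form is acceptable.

f(x, y, z, w) = ¬(((¬x ∧ ¬y) ∧ ¬z) ∧ w)

Only row (0,0,0,1) gives 0. So f is 1 everywhere except there — the complement of the minterm ¬x·¬y·¬z·w.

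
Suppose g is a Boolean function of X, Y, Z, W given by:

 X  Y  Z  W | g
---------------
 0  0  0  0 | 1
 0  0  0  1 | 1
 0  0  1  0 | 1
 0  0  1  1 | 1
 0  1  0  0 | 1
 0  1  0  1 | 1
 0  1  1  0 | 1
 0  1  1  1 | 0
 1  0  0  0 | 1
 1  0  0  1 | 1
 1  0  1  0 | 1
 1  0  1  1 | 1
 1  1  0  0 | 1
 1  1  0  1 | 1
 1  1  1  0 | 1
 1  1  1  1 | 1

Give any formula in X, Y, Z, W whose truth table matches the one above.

Only row (0,1,1,1) gives 0. So g is 1 everywhere except there — the complement of the minterm ¬X·Y·Z·W.

g(X, Y, Z, W) = NOT (((NOT X AND Y) AND Z) AND W)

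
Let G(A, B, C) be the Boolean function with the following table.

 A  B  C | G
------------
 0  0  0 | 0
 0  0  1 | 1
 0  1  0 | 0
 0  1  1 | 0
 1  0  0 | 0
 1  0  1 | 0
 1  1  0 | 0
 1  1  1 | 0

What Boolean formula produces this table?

G is 1 on exactly one input, (0,0,1), whose minterm is ¬A·¬B·C. So G is just that conjunction.

G(A, B, C) = (¬A ∧ ¬B) ∧ C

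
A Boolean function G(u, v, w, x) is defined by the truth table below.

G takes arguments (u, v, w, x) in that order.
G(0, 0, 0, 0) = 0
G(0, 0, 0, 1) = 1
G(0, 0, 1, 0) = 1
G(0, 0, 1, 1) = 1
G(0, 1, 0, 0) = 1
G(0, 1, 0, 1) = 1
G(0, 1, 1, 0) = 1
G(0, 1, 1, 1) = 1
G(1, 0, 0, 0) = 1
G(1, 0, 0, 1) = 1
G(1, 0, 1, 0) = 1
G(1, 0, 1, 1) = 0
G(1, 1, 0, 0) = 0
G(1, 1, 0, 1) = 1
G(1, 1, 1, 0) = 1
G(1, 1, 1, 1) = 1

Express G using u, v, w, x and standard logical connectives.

G(u, v, w, x) = not (((((not u and not v) and not w) and not x) or (((u and not v) and w) and x)) or (((u and v) and not w) and not x))

G is 0 on only 3 rows — (0,0,0,0), (1,0,1,1), (1,1,0,0). Writing each as a minterm (¬u·¬v·¬w·¬x, u·¬v·w·x, u·v·¬w·¬x) and OR-ing them characterizes exactly where G=0, so G is the negation of that disjunction.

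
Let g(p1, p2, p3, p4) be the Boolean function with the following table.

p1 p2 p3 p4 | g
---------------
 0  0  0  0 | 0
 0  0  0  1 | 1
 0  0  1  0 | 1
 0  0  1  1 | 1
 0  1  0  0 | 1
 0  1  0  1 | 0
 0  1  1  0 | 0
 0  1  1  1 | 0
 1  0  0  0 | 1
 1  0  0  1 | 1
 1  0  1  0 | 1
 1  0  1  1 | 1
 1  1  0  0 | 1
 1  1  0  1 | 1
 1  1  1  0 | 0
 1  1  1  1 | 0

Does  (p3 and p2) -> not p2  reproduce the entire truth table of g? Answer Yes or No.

No

Evaluate (p3 and p2) -> not p2 on each row and compare to g:
  p1=0, p2=0, p3=0, p4=0: formula gives 1, but g = 0 ✗
Row (0,0,0,0) is a counterexample, so the formula is not equivalent to g.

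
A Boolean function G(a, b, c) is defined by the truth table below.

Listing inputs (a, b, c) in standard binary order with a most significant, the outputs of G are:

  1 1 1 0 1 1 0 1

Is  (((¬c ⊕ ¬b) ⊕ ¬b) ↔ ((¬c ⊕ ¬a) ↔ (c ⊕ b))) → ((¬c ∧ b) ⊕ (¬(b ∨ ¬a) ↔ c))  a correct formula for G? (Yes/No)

Evaluate (((¬c ⊕ ¬b) ⊕ ¬b) ↔ ((¬c ⊕ ¬a) ↔ (c ⊕ b))) → ((¬c ∧ b) ⊕ (¬(b ∨ ¬a) ↔ c)) on each row and compare to G:
  a=0, b=0, c=0: formula gives 1, G = 1 ✓
  a=0, b=0, c=1: formula gives 1, G = 1 ✓
  a=0, b=1, c=0: formula gives 1, G = 1 ✓
  a=0, b=1, c=1: formula gives 0, G = 0 ✓
  a=1, b=0, c=0: formula gives 1, G = 1 ✓
  … (the remaining 3 rows also agree.)
All 8 rows match — the expression computes G exactly.

Yes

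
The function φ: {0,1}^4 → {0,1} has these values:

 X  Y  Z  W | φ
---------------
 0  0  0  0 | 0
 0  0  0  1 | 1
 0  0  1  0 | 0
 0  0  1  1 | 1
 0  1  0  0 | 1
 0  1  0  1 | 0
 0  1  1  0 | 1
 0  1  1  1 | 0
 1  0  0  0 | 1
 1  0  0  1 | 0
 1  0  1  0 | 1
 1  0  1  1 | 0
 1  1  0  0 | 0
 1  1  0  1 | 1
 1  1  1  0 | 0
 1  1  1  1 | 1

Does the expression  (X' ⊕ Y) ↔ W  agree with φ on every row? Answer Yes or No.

Yes

Evaluate (X' ⊕ Y) ↔ W on each row and compare to φ:
  X=0, Y=0, Z=0, W=0: formula gives 0, φ = 0 ✓
  X=0, Y=0, Z=0, W=1: formula gives 1, φ = 1 ✓
  X=0, Y=0, Z=1, W=0: formula gives 0, φ = 0 ✓
  X=0, Y=0, Z=1, W=1: formula gives 1, φ = 1 ✓
  …and likewise for the remaining 12 rows.
No disagreement on any input; they are logically equivalent.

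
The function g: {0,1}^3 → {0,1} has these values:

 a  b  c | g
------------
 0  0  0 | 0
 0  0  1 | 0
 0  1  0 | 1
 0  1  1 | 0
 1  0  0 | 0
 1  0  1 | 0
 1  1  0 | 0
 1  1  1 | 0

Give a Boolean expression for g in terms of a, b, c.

g(a, b, c) = (a' · b) · c'

g is 1 on exactly one input, (0,1,0), whose minterm is ¬a·b·¬c. So g is just that conjunction.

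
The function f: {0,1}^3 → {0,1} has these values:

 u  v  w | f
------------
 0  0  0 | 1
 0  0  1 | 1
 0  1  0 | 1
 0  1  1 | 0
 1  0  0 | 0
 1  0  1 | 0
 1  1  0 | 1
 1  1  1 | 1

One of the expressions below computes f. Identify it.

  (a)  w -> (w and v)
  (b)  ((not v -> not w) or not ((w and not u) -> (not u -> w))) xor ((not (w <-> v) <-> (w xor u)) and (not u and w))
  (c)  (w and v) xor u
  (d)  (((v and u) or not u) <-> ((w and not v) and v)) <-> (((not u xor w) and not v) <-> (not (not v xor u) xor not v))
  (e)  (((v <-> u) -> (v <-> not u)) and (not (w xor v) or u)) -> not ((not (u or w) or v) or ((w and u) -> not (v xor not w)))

e

(a): at (0,0,1) it gives 0, but f = 1 — eliminated.
(b): at (0,1,1) it gives 1, but f = 0 — eliminated.
(c): at (0,0,0) it gives 0, but f = 1 — eliminated.
(d): at (0,0,0) it gives 0, but f = 1 — eliminated.
That leaves (e). Evaluating it on every row reproduces the table of f exactly.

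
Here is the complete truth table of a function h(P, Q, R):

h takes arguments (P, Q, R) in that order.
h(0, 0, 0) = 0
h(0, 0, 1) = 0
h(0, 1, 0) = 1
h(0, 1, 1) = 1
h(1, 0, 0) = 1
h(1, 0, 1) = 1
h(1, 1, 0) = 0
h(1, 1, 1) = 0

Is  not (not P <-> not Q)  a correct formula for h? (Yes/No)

Check the formula against h row by row:
  P=0, Q=0, R=0: formula gives 0, h = 0 ✓
  P=0, Q=0, R=1: formula gives 0, h = 0 ✓
  P=0, Q=1, R=0: formula gives 1, h = 1 ✓
  P=0, Q=1, R=1: formula gives 1, h = 1 ✓
  P=1, Q=0, R=0: formula gives 1, h = 1 ✓
  … (the remaining 3 rows also agree.)
All 8 rows match — the expression computes h exactly.

Yes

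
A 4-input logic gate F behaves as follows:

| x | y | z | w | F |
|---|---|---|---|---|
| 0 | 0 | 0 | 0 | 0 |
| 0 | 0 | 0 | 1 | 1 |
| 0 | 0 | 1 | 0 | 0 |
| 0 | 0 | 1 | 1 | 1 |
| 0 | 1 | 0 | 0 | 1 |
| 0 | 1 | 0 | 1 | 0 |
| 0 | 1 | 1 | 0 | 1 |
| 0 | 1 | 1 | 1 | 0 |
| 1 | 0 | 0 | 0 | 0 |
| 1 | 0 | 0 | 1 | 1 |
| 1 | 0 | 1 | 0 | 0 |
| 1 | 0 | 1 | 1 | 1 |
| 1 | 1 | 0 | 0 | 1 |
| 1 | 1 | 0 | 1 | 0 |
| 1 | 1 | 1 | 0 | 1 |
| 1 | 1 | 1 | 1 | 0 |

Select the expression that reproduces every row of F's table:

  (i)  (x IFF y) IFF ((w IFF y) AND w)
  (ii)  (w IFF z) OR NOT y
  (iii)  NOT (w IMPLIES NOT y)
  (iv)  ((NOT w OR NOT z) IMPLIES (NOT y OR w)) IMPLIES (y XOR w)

iv

(i): at (0,0,0,1) it gives 0, but F = 1 — eliminated.
(ii): at (0,0,0,0) it gives 1, but F = 0 — eliminated.
(iii): at (0,0,0,1) it gives 0, but F = 1 — eliminated.
(iv) is the remaining candidate, and it agrees with F on all 16 inputs.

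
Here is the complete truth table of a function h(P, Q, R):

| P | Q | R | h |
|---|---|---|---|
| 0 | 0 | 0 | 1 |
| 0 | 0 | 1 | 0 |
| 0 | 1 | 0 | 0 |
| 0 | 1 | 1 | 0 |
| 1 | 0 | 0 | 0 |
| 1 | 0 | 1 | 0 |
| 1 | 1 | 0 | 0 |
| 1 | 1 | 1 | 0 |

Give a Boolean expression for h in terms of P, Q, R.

h(P, Q, R) = (not P and not Q) and not R

h is 1 on exactly one input, (0,0,0), whose minterm is ¬P·¬Q·¬R. So h is just that conjunction.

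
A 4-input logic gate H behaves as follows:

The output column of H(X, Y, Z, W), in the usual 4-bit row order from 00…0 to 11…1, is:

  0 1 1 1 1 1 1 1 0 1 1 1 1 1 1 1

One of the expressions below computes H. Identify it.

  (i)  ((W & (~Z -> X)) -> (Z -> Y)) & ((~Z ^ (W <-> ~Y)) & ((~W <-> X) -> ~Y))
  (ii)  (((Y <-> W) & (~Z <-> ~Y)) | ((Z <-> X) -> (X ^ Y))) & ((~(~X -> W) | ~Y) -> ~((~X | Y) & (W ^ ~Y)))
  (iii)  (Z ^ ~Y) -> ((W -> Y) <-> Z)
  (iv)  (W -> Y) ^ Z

iii

(i): at (0,0,0,0) it gives 1, but H = 0 — eliminated.
(ii): at (0,0,0,1) it gives 0, but H = 1 — eliminated.
(iv): at (0,0,0,0) it gives 1, but H = 0 — eliminated.
Only (iii) survives; checking it on all 16 rows confirms it matches H.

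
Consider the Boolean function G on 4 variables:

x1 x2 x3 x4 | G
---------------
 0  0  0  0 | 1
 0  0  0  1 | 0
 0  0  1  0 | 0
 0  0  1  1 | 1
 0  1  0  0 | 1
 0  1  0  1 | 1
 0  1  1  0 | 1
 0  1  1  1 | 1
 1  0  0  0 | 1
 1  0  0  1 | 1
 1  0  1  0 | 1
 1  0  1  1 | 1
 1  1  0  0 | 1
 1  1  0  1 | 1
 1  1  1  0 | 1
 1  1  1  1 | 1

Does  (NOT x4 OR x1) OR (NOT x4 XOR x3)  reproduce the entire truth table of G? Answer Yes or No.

Test each input against both G and the formula:
  x1=0, x2=0, x3=0, x4=0: formula gives 1, G = 1 ✓
  x1=0, x2=0, x3=0, x4=1: formula gives 0, G = 0 ✓
  x1=0, x2=0, x3=1, x4=0: formula gives 1, but G = 0 ✗
Since they disagree at (0,0,1,0), the expression is not a correct formula for G.

No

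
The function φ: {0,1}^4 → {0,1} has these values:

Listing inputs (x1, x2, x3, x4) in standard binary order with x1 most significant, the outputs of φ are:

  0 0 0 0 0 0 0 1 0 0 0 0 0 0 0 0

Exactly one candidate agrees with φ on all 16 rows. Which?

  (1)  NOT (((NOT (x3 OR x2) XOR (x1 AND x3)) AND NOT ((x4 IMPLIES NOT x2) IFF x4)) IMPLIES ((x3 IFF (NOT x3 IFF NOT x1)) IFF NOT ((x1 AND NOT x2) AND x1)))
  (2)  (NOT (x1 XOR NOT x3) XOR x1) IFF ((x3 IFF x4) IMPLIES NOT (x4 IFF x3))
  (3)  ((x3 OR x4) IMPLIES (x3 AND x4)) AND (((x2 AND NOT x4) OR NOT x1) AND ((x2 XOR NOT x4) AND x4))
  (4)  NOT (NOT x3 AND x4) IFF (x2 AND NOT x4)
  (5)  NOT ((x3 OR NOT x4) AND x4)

3

(1): at (0,0,0,0) it gives 1, but φ = 0 — eliminated.
(2): at (0,0,0,0) it gives 1, but φ = 0 — eliminated.
(4): at (0,0,0,1) it gives 1, but φ = 0 — eliminated.
(5): at (0,0,0,0) it gives 1, but φ = 0 — eliminated.
That leaves (3). Evaluating it on every row reproduces the table of φ exactly.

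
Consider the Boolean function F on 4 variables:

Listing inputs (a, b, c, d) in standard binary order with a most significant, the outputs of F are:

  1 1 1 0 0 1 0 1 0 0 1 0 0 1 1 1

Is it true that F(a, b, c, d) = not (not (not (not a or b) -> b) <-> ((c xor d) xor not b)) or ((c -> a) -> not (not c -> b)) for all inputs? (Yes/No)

Check the formula against F row by row:
  a=0, b=0, c=0, d=0: formula gives 1, F = 1 ✓
  a=0, b=0, c=0, d=1: formula gives 1, F = 1 ✓
  a=0, b=0, c=1, d=0: formula gives 1, F = 1 ✓
  a=0, b=0, c=1, d=1: formula gives 1, but F = 0 ✗
Since they disagree at (0,0,1,1), the expression is not a correct formula for F.

No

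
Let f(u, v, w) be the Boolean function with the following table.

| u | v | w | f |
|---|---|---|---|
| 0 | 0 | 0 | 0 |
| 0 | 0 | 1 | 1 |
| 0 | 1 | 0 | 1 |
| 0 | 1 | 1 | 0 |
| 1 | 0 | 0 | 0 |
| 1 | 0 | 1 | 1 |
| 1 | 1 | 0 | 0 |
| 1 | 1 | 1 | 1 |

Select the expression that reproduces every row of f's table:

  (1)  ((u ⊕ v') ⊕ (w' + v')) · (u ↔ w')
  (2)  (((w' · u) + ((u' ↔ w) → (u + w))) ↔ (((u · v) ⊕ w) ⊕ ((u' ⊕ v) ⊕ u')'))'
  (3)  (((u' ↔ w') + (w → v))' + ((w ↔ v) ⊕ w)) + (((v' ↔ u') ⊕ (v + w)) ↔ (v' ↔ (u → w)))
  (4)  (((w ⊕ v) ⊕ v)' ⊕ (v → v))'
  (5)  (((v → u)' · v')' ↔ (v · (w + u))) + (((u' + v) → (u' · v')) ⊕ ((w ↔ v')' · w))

(1) fails at (0,0,1): the formula yields 0, f is 1.
(3) fails at (0,0,0): the formula yields 1, f is 0.
(4) fails at (0,0,0): the formula yields 1, f is 0.
(5) fails at (0,0,0): the formula yields 1, f is 0.
That leaves (2). Evaluating it on every row reproduces the table of f exactly.

2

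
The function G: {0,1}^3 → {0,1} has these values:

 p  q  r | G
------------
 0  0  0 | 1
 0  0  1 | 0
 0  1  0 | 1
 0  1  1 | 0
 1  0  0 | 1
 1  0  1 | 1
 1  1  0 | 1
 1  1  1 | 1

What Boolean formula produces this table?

G(p, q, r) = NOT (((NOT p AND NOT q) AND r) OR ((NOT p AND q) AND r))

The 0-rows are (0,0,1), (0,1,1). Take each as a conjunction (¬p·¬q·r, ¬p·q·r), form their disjunction, and complement — that gives a formula that is 1 everywhere G is.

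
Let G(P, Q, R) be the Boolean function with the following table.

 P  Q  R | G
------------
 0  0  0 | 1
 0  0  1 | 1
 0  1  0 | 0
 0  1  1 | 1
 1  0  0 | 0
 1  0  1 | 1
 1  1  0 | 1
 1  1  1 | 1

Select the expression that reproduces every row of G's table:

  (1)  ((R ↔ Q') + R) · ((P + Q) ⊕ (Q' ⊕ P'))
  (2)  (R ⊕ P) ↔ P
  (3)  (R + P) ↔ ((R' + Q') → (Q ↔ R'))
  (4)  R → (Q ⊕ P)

(1) disagrees with G on (0,0,0) (formula → 0, table → 1); rule it out.
(2) disagrees with G on (0,0,1) (formula → 0, table → 1); rule it out.
(4) disagrees with G on (0,0,1) (formula → 0, table → 1); rule it out.
(3) is the remaining candidate, and it agrees with G on all 8 inputs.

3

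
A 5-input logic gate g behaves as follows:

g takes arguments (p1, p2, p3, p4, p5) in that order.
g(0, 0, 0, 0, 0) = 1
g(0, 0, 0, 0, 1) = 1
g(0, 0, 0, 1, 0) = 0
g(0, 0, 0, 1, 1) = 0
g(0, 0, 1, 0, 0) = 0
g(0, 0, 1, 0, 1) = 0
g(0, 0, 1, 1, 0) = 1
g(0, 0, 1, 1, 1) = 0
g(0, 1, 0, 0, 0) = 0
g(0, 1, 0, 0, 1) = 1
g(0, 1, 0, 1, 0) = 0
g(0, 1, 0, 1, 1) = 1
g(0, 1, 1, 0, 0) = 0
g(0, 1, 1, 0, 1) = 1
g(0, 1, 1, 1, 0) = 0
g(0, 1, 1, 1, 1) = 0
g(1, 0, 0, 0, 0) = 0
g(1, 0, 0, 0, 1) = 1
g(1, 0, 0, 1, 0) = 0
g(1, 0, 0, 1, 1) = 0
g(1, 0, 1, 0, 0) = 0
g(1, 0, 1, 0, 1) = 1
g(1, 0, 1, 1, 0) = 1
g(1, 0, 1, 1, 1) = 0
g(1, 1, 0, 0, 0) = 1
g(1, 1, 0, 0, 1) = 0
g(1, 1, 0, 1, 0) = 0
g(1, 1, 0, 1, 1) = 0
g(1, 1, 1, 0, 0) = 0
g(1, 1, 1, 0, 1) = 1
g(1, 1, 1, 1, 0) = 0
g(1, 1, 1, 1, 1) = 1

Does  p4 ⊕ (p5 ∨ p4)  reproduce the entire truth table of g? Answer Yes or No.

No

Check the formula against g row by row:
  p1=0, p2=0, p3=0, p4=0, p5=0: formula gives 0, but g = 1 ✗
A single disagreement suffices: at (0,0,0,0,0) they differ, so the formula does not compute g.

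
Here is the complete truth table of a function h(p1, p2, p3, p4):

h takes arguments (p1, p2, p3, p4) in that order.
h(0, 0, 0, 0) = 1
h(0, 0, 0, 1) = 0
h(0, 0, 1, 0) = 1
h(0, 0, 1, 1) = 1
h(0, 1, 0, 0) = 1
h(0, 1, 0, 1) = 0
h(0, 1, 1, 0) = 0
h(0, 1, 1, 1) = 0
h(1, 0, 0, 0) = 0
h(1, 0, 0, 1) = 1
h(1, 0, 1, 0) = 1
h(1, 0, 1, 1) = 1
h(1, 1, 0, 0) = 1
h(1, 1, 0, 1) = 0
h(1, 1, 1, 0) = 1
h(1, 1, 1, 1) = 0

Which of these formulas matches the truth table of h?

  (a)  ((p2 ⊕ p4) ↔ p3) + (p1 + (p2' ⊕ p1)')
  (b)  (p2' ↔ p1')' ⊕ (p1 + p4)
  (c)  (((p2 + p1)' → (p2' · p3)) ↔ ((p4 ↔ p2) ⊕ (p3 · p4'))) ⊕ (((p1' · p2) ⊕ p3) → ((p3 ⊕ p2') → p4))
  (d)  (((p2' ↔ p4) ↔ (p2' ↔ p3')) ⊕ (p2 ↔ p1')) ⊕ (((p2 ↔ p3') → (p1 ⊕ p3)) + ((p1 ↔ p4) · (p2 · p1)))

(a): at (0,0,1,0) it gives 0, but h = 1 — eliminated.
(b): at (0,0,0,0) it gives 0, but h = 1 — eliminated.
(d): at (0,0,1,0) it gives 0, but h = 1 — eliminated.
Only (c) survives; checking it on all 16 rows confirms it matches h.

c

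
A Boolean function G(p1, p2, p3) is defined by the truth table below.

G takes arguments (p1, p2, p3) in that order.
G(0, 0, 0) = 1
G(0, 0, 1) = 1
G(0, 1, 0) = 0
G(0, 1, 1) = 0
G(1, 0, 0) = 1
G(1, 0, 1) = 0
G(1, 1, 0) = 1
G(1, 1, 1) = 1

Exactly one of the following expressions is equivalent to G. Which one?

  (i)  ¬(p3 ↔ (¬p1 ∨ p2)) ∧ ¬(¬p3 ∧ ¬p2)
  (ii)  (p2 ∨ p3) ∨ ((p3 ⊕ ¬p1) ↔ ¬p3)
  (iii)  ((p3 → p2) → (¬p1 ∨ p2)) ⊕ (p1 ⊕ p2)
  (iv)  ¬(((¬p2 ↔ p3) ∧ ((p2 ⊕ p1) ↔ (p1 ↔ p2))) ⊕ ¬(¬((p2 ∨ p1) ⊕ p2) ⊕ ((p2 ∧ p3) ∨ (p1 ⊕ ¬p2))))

iii

(i): at (0,0,0) it gives 0, but G = 1 — eliminated.
(ii): at (0,1,0) it gives 1, but G = 0 — eliminated.
(iv): at (0,0,0) it gives 0, but G = 1 — eliminated.
Only (iii) survives; checking it on all 8 rows confirms it matches G.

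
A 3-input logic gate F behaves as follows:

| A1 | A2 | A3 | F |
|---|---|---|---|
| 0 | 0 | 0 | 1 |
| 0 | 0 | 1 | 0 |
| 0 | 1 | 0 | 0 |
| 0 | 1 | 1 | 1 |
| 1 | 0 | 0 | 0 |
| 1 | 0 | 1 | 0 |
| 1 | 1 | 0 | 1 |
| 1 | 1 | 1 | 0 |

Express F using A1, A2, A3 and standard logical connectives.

F(A1, A2, A3) = (((NOT A1 AND NOT A2) AND NOT A3) OR ((NOT A1 AND A2) AND A3)) OR ((A1 AND A2) AND NOT A3)

The 1-rows are (0,0,0), (0,1,1), (1,1,0). Each contributes one minterm — ¬A1·¬A2·¬A3; ¬A1·A2·A3; A1·A2·¬A3 — and their disjunction is a sum-of-products form of F.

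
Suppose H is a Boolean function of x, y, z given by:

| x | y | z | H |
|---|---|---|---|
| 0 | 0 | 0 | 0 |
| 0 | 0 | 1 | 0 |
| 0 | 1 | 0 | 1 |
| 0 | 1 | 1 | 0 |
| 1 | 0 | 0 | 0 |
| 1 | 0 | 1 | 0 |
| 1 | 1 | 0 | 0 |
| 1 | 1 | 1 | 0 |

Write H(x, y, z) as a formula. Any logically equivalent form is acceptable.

Only row (0,1,0) gives 1. That row's minterm ¬x·y·¬z is H directly.

H(x, y, z) = (NOT x AND y) AND NOT z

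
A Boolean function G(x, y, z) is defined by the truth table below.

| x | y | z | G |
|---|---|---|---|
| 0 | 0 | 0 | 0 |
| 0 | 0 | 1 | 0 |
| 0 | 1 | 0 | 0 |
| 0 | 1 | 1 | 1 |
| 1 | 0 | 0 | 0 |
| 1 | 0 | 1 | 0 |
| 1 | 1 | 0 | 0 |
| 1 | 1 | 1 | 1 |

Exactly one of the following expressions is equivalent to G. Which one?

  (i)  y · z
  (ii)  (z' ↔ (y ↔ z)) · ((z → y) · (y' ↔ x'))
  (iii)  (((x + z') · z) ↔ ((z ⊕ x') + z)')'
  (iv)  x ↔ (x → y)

(ii): at (0,0,0) it gives 1, but G = 0 — eliminated.
(iii): at (0,1,1) it gives 0, but G = 1 — eliminated.
(iv): at (0,1,1) it gives 0, but G = 1 — eliminated.
(i) is the remaining candidate, and it agrees with G on all 8 inputs.

i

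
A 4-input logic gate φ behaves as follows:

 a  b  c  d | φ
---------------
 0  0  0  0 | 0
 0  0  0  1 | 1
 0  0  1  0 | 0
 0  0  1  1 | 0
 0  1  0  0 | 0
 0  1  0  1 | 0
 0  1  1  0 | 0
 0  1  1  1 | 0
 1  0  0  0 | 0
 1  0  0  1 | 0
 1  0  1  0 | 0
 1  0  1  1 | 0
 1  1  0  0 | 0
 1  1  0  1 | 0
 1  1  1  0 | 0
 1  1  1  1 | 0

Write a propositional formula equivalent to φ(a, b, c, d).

φ(a, b, c, d) = ((not a and not b) and not c) and d

φ is 1 on exactly one input, (0,0,0,1), whose minterm is ¬a·¬b·¬c·d. So φ is just that conjunction.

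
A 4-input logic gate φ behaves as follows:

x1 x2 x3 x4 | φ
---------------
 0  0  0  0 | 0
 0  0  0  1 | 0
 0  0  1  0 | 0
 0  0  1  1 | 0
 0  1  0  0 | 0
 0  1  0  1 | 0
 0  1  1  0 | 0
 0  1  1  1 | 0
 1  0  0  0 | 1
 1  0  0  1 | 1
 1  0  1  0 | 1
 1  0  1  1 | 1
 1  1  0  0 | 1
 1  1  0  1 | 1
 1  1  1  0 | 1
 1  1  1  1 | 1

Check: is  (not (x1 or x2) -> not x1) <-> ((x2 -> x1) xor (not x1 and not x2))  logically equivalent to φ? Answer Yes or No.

Yes

Check the formula against φ row by row:
  x1=0, x2=0, x3=0, x4=0: formula gives 0, φ = 0 ✓
  x1=0, x2=0, x3=0, x4=1: formula gives 0, φ = 0 ✓
  x1=0, x2=0, x3=1, x4=0: formula gives 0, φ = 0 ✓
  x1=0, x2=0, x3=1, x4=1: formula gives 0, φ = 0 ✓
  …and likewise for the remaining 12 rows.
No disagreement on any input; they are logically equivalent.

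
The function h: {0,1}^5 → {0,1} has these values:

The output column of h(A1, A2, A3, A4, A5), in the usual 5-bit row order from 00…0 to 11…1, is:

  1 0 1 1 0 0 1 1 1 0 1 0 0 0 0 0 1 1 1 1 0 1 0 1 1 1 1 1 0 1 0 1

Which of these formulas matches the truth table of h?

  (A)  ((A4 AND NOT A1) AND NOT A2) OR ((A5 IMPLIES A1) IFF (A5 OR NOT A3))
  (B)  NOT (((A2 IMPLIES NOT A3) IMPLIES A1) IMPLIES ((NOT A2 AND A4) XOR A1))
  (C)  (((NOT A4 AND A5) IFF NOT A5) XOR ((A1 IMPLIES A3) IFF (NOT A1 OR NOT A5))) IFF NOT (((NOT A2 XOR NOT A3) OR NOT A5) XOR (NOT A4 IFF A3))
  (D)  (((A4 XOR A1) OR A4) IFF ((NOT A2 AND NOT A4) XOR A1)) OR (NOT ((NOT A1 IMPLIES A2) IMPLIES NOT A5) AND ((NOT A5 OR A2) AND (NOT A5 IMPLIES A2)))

A

(B) fails at (0,0,0,0,0): the formula yields 0, h is 1.
(C) fails at (0,0,0,0,0): the formula yields 0, h is 1.
(D) fails at (0,0,0,0,0): the formula yields 0, h is 1.
That leaves (A). Evaluating it on every row reproduces the table of h exactly.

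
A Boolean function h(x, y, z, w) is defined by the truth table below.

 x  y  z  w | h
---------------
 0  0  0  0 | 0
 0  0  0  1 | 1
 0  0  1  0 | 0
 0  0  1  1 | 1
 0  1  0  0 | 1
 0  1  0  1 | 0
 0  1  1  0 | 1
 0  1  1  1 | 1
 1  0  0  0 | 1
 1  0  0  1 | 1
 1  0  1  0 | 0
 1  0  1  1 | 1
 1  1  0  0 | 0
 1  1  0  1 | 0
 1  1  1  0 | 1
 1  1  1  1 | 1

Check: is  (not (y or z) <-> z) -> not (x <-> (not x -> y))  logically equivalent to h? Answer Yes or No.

Test each input against both h and the formula:
  x=0, y=0, z=0, w=0: formula gives 1, but h = 0 ✗
Row (0,0,0,0) is a counterexample, so the formula is not equivalent to h.

No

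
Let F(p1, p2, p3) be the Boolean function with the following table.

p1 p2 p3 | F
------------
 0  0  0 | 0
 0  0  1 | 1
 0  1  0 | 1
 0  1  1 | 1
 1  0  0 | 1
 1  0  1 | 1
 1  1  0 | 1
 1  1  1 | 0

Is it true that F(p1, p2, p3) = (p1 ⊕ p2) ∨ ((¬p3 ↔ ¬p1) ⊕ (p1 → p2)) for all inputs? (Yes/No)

Yes

Check the formula against F row by row:
  p1=0, p2=0, p3=0: formula gives 0, F = 0 ✓
  p1=0, p2=0, p3=1: formula gives 1, F = 1 ✓
  p1=0, p2=1, p3=0: formula gives 1, F = 1 ✓
  p1=0, p2=1, p3=1: formula gives 1, F = 1 ✓
  p1=1, p2=0, p3=0: formula gives 1, F = 1 ✓
  … (the remaining 3 rows also agree.)
Every row agrees, so the formula is equivalent.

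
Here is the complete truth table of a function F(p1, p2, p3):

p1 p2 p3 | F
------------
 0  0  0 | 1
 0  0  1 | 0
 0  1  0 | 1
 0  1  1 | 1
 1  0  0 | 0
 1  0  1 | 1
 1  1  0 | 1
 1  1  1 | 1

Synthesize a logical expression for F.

There are just 2 zero rows: (0,0,1), (1,0,0). Their minterms are ¬p1·¬p2·p3, p1·¬p2·¬p3; the OR of those covers precisely the 0-outputs, and negating it yields F.

F(p1, p2, p3) = (((p1' · p2') · p3) + ((p1 · p2') · p3'))'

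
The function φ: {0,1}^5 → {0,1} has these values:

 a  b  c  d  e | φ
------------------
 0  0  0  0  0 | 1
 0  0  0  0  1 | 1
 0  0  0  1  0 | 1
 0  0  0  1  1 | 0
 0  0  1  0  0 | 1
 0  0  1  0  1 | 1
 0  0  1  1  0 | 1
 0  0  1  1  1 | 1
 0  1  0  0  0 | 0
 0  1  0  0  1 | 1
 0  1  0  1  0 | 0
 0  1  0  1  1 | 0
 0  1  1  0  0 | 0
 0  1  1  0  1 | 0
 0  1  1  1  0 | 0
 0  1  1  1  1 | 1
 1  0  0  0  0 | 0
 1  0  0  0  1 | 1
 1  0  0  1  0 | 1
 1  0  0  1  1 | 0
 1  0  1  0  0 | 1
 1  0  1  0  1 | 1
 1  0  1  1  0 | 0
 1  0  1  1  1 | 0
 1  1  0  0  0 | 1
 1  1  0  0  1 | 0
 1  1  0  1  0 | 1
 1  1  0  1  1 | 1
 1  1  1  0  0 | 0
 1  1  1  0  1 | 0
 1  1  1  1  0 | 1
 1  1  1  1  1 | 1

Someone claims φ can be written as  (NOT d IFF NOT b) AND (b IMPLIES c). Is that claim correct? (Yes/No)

No

Check the formula against φ row by row:
  a=0, b=0, c=0, d=0, e=0: formula gives 1, φ = 1 ✓
  a=0, b=0, c=0, d=0, e=1: formula gives 1, φ = 1 ✓
  a=0, b=0, c=0, d=1, e=0: formula gives 0, but φ = 1 ✗
Since they disagree at (0,0,0,1,0), the expression is not a correct formula for φ.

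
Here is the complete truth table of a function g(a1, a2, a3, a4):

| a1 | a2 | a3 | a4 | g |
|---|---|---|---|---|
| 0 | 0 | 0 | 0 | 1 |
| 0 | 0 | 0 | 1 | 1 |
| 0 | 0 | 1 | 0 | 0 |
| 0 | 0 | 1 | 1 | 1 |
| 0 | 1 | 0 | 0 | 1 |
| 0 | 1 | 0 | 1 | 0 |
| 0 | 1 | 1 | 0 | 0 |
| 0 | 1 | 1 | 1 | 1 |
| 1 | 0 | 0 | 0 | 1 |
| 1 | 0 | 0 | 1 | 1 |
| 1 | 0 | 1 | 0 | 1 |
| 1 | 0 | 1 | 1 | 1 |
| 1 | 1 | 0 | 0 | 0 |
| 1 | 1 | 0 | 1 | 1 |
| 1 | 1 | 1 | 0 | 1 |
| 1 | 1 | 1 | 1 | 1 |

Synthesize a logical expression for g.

g(a1, a2, a3, a4) = ¬((((((¬a1 ∧ ¬a2) ∧ a3) ∧ ¬a4) ∨ (((¬a1 ∧ a2) ∧ ¬a3) ∧ a4)) ∨ (((¬a1 ∧ a2) ∧ a3) ∧ ¬a4)) ∨ (((a1 ∧ a2) ∧ ¬a3) ∧ ¬a4))

g is 0 on only 4 rows — (0,0,1,0), (0,1,0,1), (0,1,1,0), (1,1,0,0). Writing each as a minterm (¬a1·¬a2·a3·¬a4, ¬a1·a2·¬a3·a4, ¬a1·a2·a3·¬a4, a1·a2·¬a3·¬a4) and OR-ing them characterizes exactly where g=0, so g is the negation of that disjunction.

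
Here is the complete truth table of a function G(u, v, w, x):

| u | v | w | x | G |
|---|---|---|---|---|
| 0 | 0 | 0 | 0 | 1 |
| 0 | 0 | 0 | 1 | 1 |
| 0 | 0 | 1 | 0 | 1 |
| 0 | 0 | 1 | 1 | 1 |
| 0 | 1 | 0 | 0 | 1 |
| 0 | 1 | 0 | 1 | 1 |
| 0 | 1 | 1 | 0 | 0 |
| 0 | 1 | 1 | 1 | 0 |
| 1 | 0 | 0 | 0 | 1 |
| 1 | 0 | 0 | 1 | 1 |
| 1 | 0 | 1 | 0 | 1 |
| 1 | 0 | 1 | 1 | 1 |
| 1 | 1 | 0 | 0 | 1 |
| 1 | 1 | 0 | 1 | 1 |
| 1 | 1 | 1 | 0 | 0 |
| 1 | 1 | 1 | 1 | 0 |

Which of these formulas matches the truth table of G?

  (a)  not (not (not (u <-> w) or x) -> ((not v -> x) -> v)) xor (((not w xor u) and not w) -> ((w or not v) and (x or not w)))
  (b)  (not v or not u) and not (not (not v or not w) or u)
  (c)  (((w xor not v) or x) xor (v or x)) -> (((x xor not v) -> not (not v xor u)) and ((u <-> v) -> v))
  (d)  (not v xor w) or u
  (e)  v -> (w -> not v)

(a) fails at (0,1,0,0): the formula yields 0, G is 1.
(b) fails at (1,0,0,0): the formula yields 0, G is 1.
(c) fails at (0,0,0,0): the formula yields 0, G is 1.
(d) fails at (0,0,1,0): the formula yields 0, G is 1.
(e) is the remaining candidate, and it agrees with G on all 16 inputs.

e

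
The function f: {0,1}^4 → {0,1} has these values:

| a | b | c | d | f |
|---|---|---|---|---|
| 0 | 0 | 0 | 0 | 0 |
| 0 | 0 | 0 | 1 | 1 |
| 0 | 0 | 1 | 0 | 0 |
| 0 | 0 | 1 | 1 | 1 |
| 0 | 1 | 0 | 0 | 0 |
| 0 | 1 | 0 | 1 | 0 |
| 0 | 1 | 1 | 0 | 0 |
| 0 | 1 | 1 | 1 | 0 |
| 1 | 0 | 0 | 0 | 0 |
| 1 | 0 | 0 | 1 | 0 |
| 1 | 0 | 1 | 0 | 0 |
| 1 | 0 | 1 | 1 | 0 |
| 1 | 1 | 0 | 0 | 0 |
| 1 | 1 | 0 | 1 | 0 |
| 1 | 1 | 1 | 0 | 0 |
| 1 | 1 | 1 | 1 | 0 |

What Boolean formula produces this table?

f(a, b, c, d) = (((~a & ~b) & ~c) & d) | (((~a & ~b) & c) & d)

f=1 on 2 inputs: (0,0,0,1), (0,0,1,1). Reading each as a conjunction of literals (¬a·¬b·¬c·d, ¬a·¬b·c·d) and taking the OR gives the canonical DNF.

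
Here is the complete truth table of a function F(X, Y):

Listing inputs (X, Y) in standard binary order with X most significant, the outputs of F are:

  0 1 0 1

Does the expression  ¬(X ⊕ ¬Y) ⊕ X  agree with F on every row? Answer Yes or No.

Yes

Evaluate ¬(X ⊕ ¬Y) ⊕ X on each row and compare to F:
  X=0, Y=0: formula gives 0, F = 0 ✓
  X=0, Y=1: formula gives 1, F = 1 ✓
  X=1, Y=0: formula gives 0, F = 0 ✓
  X=1, Y=1: formula gives 1, F = 1 ✓
Every row agrees, so the formula is equivalent.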